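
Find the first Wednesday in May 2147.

May 3, 2147

May 1, 2147 is a Monday.
The first Wednesday is therefore May 3 (2 days later).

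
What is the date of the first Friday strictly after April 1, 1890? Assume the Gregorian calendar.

April 4, 1890

Apr 1, 1890 is a Tuesday.
From Tuesday to the next Friday is 3 days.
Apr 1, 1890 + 3 = Apr 4, 1890.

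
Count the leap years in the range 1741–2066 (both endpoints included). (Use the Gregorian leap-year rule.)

79

Multiples of 4 in [1741,2066]: 81.
Of those, multiples of 100: 3 (not leap unless ÷400).
Multiples of 400: 1.
Leap years = 81 − 3 + 1 = 79.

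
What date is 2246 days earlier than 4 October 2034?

−365 (one year) → Oct 4, 2033 (1881 left).
−365 (one year) → Oct 4, 2032 (1516 left).
−366 (one year; includes Feb 29, 2032) → Oct 4, 2031 (1150 left).
−365 (one year) → Oct 4, 2030 (785 left).
−365 (one year) → Oct 4, 2029 (420 left).
−365 (one year) → Oct 4, 2028 (55 left).
−4 → Sep 30, 2028 (end of Sep, 30 days; 51 left).
−30 → Aug 31, 2028 (end of Aug, 31 days; 21 left).
−21 → Aug 10, 2028.

August 10, 2028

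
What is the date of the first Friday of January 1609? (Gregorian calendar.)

January 1, 1609 is a Thursday.
The first Friday is therefore January 2 (1 days later).

January 2, 1609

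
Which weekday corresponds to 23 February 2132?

Saturday

Doomsday rule: the anchor day for the 2100s is Sunday. For year 32: 32÷12 = 2 r 8, and 8÷4 = 2, so 2+8+2 = 12.
Sunday + 12 ≡ Friday — that's 2132's doomsday.
In February the doomsday date is Feb 29 (2132 is a leap year (divisible by 4)).
Feb 23 is 6 days before Feb 29; 6 mod 7 = 6, so Friday − 6 = Saturday.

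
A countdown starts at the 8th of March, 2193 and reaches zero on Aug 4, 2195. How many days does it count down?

Mar 8, 2193 → Mar 8, 2194: 365 days.
Mar 8, 2194 → Mar 8, 2195: 365 days.
Mar 8, 2195 → Apr 8, 2195: 31 days (March has 31).
Apr 8, 2195 → May 8, 2195: 30 days (April has 30).
May 8, 2195 → Jun 8, 2195: 31 days (May has 31).
Jun 8, 2195 → Jul 8, 2195: 30 days (June has 30).
Jul 8, 2195 → Aug 4, 2195: 27 days.
Total: 879 days.

879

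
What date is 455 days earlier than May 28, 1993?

February 28, 1992

−365 (one year) → May 28, 1992 (90 left).
−28 → Apr 30, 1992 (end of Apr, 30 days; 62 left).
−30 → Mar 31, 1992 (end of Mar, 31 days; 32 left).
−31 → Feb 29, 1992 (end of Feb, 29 days; 1 left).
−1 → Feb 28, 1992.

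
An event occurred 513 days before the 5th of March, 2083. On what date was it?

−365 (one year) → Mar 5, 2082 (148 left).
−5 → Feb 28, 2082 (end of Feb, 28 days; 143 left).
−28 → Jan 31, 2082 (end of Jan, 31 days; 115 left).
−31 → Dec 31, 2081 (end of Dec, 31 days; 84 left).
−31 → Nov 30, 2081 (end of Nov, 30 days; 53 left).
−30 → Oct 31, 2081 (end of Oct, 31 days; 23 left).
−23 → Oct 8, 2081.

October 8, 2081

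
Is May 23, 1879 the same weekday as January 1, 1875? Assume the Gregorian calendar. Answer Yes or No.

From Jan 1, 1875 to May 23, 1879 is 1603 days.
1603 mod 7 = 0, so they are the same weekday.
(Jan 1, 1875 is a Friday; May 23, 1879 is a Friday.)

Yes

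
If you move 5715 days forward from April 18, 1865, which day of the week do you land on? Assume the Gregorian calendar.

Apr 18, 1865 is a Tuesday.
5715 mod 7 = 3, so 5715 days after a Tuesday is Tuesday + 3 = Friday.

Friday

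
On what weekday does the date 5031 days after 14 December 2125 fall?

Dec 14, 2125 is a Friday.
5031 mod 7 = 5, so 5031 days after a Friday is Friday + 5 = Wednesday.

Wednesday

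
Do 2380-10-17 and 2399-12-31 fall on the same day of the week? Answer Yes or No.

From Oct 17, 2380 to Dec 31, 2399 is 7014 days.
7014 mod 7 = 0, so they are the same weekday.
(Oct 17, 2380 is a Friday; Dec 31, 2399 is a Friday.)

Yes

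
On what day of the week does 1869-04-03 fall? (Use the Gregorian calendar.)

Saturday

Doomsday rule: the anchor day for the 1800s is Friday. For year 69: 69÷12 = 5 r 9, and 9÷4 = 2, so 5+9+2 = 16.
Friday + 16 ≡ Sunday — that's 1869's doomsday.
In April the doomsday date is Apr 4.
Apr 3 is 1 day before Apr 4; 1 mod 7 = 1, so Sunday − 1 = Saturday.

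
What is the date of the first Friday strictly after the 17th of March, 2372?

March 24, 2372

Mar 17, 2372 is a Friday.
From Friday to the next Friday is 7 days.
Mar 17, 2372 + 7 = Mar 24, 2372.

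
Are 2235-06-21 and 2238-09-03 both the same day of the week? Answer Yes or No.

From Jun 21, 2235 to Sep 3, 2238 is 1170 days.
1170 mod 7 = 1, so they are different weekdays.
(Jun 21, 2235 is a Sunday; Sep 3, 2238 is a Monday.)

No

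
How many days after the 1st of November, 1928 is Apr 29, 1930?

Nov 1, 1928 → Nov 1, 1929: 365 days.
Nov 1, 1929 → Dec 1, 1929: 30 days (November has 30).
Dec 1, 1929 → Jan 1, 1930: 31 days (December has 31).
Jan 1, 1930 → Feb 1, 1930: 31 days (January has 31).
Feb 1, 1930 → Mar 1, 1930: 28 days (February has 28).
Mar 1, 1930 → Apr 1, 1930: 31 days (March has 31).
Apr 1, 1930 → Apr 29, 1930: 28 days.
Total: 544 days.

544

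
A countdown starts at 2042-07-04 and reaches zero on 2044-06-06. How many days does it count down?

703

Jul 4, 2042 → Jul 4, 2043: 365 days.
Jul 4, 2043 → Aug 4, 2043: 31 days (July has 31).
Aug 4, 2043 → Sep 4, 2043: 31 days (August has 31).
Sep 4, 2043 → Oct 4, 2043: 30 days (September has 30).
Oct 4, 2043 → Nov 4, 2043: 31 days (October has 31).
Nov 4, 2043 → Dec 4, 2043: 30 days (November has 30).
Dec 4, 2043 → Jan 4, 2044: 31 days (December has 31).
Jan 4, 2044 → Feb 4, 2044: 31 days (January has 31).
Feb 4, 2044 → Mar 4, 2044: 29 days (February has 29).
Mar 4, 2044 → Apr 4, 2044: 31 days (March has 31).
Apr 4, 2044 → May 4, 2044: 30 days (April has 30).
May 4, 2044 → Jun 4, 2044: 31 days (May has 31).
Jun 4, 2044 → Jun 6, 2044: 2 days.
Total: 703 days.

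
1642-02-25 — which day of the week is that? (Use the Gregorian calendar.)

Tuesday

Doomsday rule: the anchor day for the 1600s is Tuesday. For year 42: 42÷12 = 3 r 6, and 6÷4 = 1, so 3+6+1 = 10.
Tuesday + 10 ≡ Friday — that's 1642's doomsday.
In February the doomsday date is Feb 28 (1642 is not a leap year).
Feb 25 is 3 days before Feb 28; 3 mod 7 = 3, so Friday − 3 = Tuesday.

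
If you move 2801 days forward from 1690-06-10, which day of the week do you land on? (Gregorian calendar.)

Sunday

First find the weekday of Jun 10, 1690. Doomsday rule: the anchor day for the 1600s is Tuesday. For year 90: 90÷12 = 7 r 6, and 6÷4 = 1, so 7+6+1 = 14.
Tuesday + 14 ≡ Tuesday — that's 1690's doomsday.
In June the doomsday date is Jun 6.
Jun 10 is 4 days after Jun 6; 4 mod 7 = 4, so Tuesday + 4 = Saturday.
2801 mod 7 = 1, so 2801 days after a Saturday is Saturday + 1 = Sunday.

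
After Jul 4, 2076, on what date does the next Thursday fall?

Jul 4, 2076 is a Saturday.
From Saturday to the next Thursday is 5 days.
Jul 4, 2076 + 5 = Jul 9, 2076.

July 9, 2076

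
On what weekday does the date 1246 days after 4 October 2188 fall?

Saturday

First find the weekday of Oct 4, 2188. Doomsday rule: the anchor day for the 2100s is Sunday. For year 88: 88÷12 = 7 r 4, and 4÷4 = 1, so 7+4+1 = 12.
Sunday + 12 ≡ Friday — that's 2188's doomsday.
In October the doomsday date is Oct 10.
Oct 4 is 6 days before Oct 10; 6 mod 7 = 6, so Friday − 6 = Saturday.
1246 mod 7 = 0, so 1246 days after a Saturday is Saturday + 0 = Saturday.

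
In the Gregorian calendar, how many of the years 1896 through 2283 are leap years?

94

Multiples of 4 in [1896,2283]: 97.
Of those, multiples of 100: 4 (not leap unless ÷400).
Multiples of 400: 1.
Leap years = 97 − 4 + 1 = 94.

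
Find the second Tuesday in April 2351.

April 1, 2351 is a Sunday.
The first Tuesday is therefore April 3 (2 days later).
The second Tuesday is 3 + 1×7 = April 10.

April 10, 2351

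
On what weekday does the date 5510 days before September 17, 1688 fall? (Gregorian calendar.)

First find the weekday of Sep 17, 1688. Doomsday rule: the anchor day for the 1600s is Tuesday. For year 88: 88÷12 = 7 r 4, and 4÷4 = 1, so 7+4+1 = 12.
Tuesday + 12 ≡ Sunday — that's 1688's doomsday.
In September the doomsday date is Sep 5.
Sep 17 is 12 days after Sep 5; 12 mod 7 = 5, so Sunday + 5 = Friday.
5510 mod 7 = 1, so 5510 days before a Friday is Friday − 1 = Thursday.

Thursday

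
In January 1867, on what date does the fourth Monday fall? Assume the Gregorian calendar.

January 1, 1867 is a Tuesday.
The first Monday is therefore January 7 (6 days later).
The fourth Monday is 7 + 3×7 = January 28.

January 28, 1867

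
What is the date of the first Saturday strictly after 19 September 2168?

Sep 19, 2168 is a Monday.
From Monday to the next Saturday is 5 days.
Sep 19, 2168 + 5 = Sep 24, 2168.

September 24, 2168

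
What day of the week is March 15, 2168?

January 1, 2168 is a Friday.
Jan 1, 2168 → Feb 1, 2168: 31 days (January has 31).
Feb 1, 2168 → Mar 1, 2168: 29 days (February has 29).
Mar 1, 2168 → Mar 15, 2168: 14 days.
Total: 74 days.
74 mod 7 = 4, so Friday + 4 = Tuesday.

Tuesday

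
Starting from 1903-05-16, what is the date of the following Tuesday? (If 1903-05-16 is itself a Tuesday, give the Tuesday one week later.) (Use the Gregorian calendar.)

May 19, 1903

May 16, 1903 is a Saturday.
From Saturday to the next Tuesday is 3 days.
May 16, 1903 + 3 = May 19, 1903.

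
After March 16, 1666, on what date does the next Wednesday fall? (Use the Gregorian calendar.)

Mar 16, 1666 is a Tuesday.
From Tuesday to the next Wednesday is 1 day.
Mar 16, 1666 + 1 = Mar 17, 1666.

March 17, 1666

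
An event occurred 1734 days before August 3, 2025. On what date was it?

November 3, 2020

−365 (one year) → Aug 3, 2024 (1369 left).
−366 (one year; includes Feb 29, 2024) → Aug 3, 2023 (1003 left).
−365 (one year) → Aug 3, 2022 (638 left).
−365 (one year) → Aug 3, 2021 (273 left).
−3 → Jul 31, 2021 (end of Jul, 31 days; 270 left).
−31 → Jun 30, 2021 (end of Jun, 30 days; 239 left).
−30 → May 31, 2021 (end of May, 31 days; 209 left).
−31 → Apr 30, 2021 (end of Apr, 30 days; 178 left).
−30 → Mar 31, 2021 (end of Mar, 31 days; 148 left).
−31 → Feb 28, 2021 (end of Feb, 28 days; 117 left).
−28 → Jan 31, 2021 (end of Jan, 31 days; 89 left).
−31 → Dec 31, 2020 (end of Dec, 31 days; 58 left).
−31 → Nov 30, 2020 (end of Nov, 30 days; 27 left).
−27 → Nov 3, 2020.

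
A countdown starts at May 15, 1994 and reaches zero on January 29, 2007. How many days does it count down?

May 15, 1994 → May 15, 1995: 365 days.
May 15, 1995 → May 15, 1996: 366 days (Feb 29, 1996 is in that span).
May 15, 1996 → May 15, 1997: 365 days.
May 15, 1997 → May 15, 1998: 365 days.
May 15, 1998 → May 15, 1999: 365 days.
May 15, 1999 → May 15, 2000: 366 days (Feb 29, 2000 is in that span).
May 15, 2000 → May 15, 2001: 365 days.
May 15, 2001 → May 15, 2002: 365 days.
May 15, 2002 → May 15, 2003: 365 days.
May 15, 2003 → May 15, 2004: 366 days (Feb 29, 2004 is in that span).
May 15, 2004 → May 15, 2005: 365 days.
May 15, 2005 → May 15, 2006: 365 days.
May 15, 2006 → Jun 15, 2006: 31 days (May has 31).
Jun 15, 2006 → Jul 15, 2006: 30 days (June has 30).
Jul 15, 2006 → Aug 15, 2006: 31 days (July has 31).
Aug 15, 2006 → Sep 15, 2006: 31 days (August has 31).
Sep 15, 2006 → Oct 15, 2006: 30 days (September has 30).
Oct 15, 2006 → Nov 15, 2006: 31 days (October has 31).
Nov 15, 2006 → Dec 15, 2006: 30 days (November has 30).
Dec 15, 2006 → Jan 15, 2007: 31 days (December has 31).
Jan 15, 2007 → Jan 29, 2007: 14 days.
Total: 4642 days.

4642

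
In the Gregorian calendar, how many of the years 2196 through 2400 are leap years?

Multiples of 4 in [2196,2400]: 52.
Of those, multiples of 100: 3 (not leap unless ÷400).
Multiples of 400: 1.
Leap years = 52 − 3 + 1 = 50.

50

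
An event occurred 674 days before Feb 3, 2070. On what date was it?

March 31, 2068

−365 (one year) → Feb 3, 2069 (309 left).
−3 → Jan 31, 2069 (end of Jan, 31 days; 306 left).
−31 → Dec 31, 2068 (end of Dec, 31 days; 275 left).
−31 → Nov 30, 2068 (end of Nov, 30 days; 244 left).
−30 → Oct 31, 2068 (end of Oct, 31 days; 214 left).
−31 → Sep 30, 2068 (end of Sep, 30 days; 183 left).
−30 → Aug 31, 2068 (end of Aug, 31 days; 153 left).
−31 → Jul 31, 2068 (end of Jul, 31 days; 122 left).
−31 → Jun 30, 2068 (end of Jun, 30 days; 91 left).
−30 → May 31, 2068 (end of May, 31 days; 61 left).
−31 → Apr 30, 2068 (end of Apr, 30 days; 30 left).
−30 → Mar 31, 2068 (end of Mar, 31 days; 0 left).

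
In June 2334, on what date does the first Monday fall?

June 4, 2334

June 1, 2334 is a Friday.
The first Monday is therefore June 4 (3 days later).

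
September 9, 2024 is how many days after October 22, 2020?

1418

Oct 22, 2020 → Oct 22, 2021: 365 days.
Oct 22, 2021 → Oct 22, 2022: 365 days.
Oct 22, 2022 → Oct 22, 2023: 365 days.
Oct 22, 2023 → Nov 22, 2023: 31 days (October has 31).
Nov 22, 2023 → Dec 22, 2023: 30 days (November has 30).
Dec 22, 2023 → Jan 22, 2024: 31 days (December has 31).
Jan 22, 2024 → Feb 22, 2024: 31 days (January has 31).
Feb 22, 2024 → Mar 22, 2024: 29 days (February has 29).
Mar 22, 2024 → Apr 22, 2024: 31 days (March has 31).
Apr 22, 2024 → May 22, 2024: 30 days (April has 30).
May 22, 2024 → Jun 22, 2024: 31 days (May has 31).
Jun 22, 2024 → Jul 22, 2024: 30 days (June has 30).
Jul 22, 2024 → Aug 22, 2024: 31 days (July has 31).
Aug 22, 2024 → Sep 9, 2024: 18 days.
Total: 1418 days.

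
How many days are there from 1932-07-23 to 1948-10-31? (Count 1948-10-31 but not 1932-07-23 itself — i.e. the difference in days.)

5944

Jul 23, 1932 → Jul 23, 1933: 365 days.
Jul 23, 1933 → Jul 23, 1934: 365 days.
Jul 23, 1934 → Jul 23, 1935: 365 days.
Jul 23, 1935 → Jul 23, 1936: 366 days (Feb 29, 1936 is in that span).
Jul 23, 1936 → Jul 23, 1937: 365 days.
Jul 23, 1937 → Jul 23, 1938: 365 days.
Jul 23, 1938 → Jul 23, 1939: 365 days.
Jul 23, 1939 → Jul 23, 1940: 366 days (Feb 29, 1940 is in that span).
Jul 23, 1940 → Jul 23, 1941: 365 days.
Jul 23, 1941 → Jul 23, 1942: 365 days.
Jul 23, 1942 → Jul 23, 1943: 365 days.
Jul 23, 1943 → Jul 23, 1944: 366 days (Feb 29, 1944 is in that span).
Jul 23, 1944 → Jul 23, 1945: 365 days.
Jul 23, 1945 → Jul 23, 1946: 365 days.
Jul 23, 1946 → Jul 23, 1947: 365 days.
Jul 23, 1947 → Jul 23, 1948: 366 days (Feb 29, 1948 is in that span).
Jul 23, 1948 → Aug 23, 1948: 31 days (July has 31).
Aug 23, 1948 → Sep 23, 1948: 31 days (August has 31).
Sep 23, 1948 → Oct 23, 1948: 30 days (September has 30).
Oct 23, 1948 → Oct 31, 1948: 8 days.
Total: 5944 days.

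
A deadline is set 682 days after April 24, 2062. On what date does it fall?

March 6, 2064

+365 (one year) → Apr 24, 2063 (317 left).
Apr has 30 days: +7 → May 1, 2063 (310 left).
May has 31 days: +31 → Jun 1, 2063 (279 left).
Jun has 30 days: +30 → Jul 1, 2063 (249 left).
Jul has 31 days: +31 → Aug 1, 2063 (218 left).
Aug has 31 days: +31 → Sep 1, 2063 (187 left).
Sep has 30 days: +30 → Oct 1, 2063 (157 left).
Oct has 31 days: +31 → Nov 1, 2063 (126 left).
Nov has 30 days: +30 → Dec 1, 2063 (96 left).
Dec has 31 days: +31 → Jan 1, 2064 (65 left).
Jan has 31 days: +31 → Feb 1, 2064 (34 left).
Feb has 29 days: +29 → Mar 1, 2064 (5 left).
+5 → Mar 6, 2064.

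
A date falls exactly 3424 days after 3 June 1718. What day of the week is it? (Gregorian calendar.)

Saturday

Jun 3, 1718 is a Friday.
3424 mod 7 = 1, so 3424 days after a Friday is Friday + 1 = Saturday.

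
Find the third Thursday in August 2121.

August 1, 2121 is a Friday.
The first Thursday is therefore August 7 (6 days later).
The third Thursday is 7 + 2×7 = August 21.

August 21, 2121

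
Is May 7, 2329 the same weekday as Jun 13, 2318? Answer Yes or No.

No

From Jun 13, 2318 to May 7, 2329 is 3981 days.
3981 mod 7 = 5, so they are different weekdays.
(Jun 13, 2318 is a Thursday; May 7, 2329 is a Tuesday.)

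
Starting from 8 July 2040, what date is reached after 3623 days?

+365 (one year) → Jul 8, 2041 (3258 left).
+365 (one year) → Jul 8, 2042 (2893 left).
+365 (one year) → Jul 8, 2043 (2528 left).
+366 (one year; includes Feb 29, 2044) → Jul 8, 2044 (2162 left).
+365 (one year) → Jul 8, 2045 (1797 left).
+365 (one year) → Jul 8, 2046 (1432 left).
+365 (one year) → Jul 8, 2047 (1067 left).
+366 (one year; includes Feb 29, 2048) → Jul 8, 2048 (701 left).
+365 (one year) → Jul 8, 2049 (336 left).
Jul has 31 days: +24 → Aug 1, 2049 (312 left).
Aug has 31 days: +31 → Sep 1, 2049 (281 left).
Sep has 30 days: +30 → Oct 1, 2049 (251 left).
Oct has 31 days: +31 → Nov 1, 2049 (220 left).
Nov has 30 days: +30 → Dec 1, 2049 (190 left).
Dec has 31 days: +31 → Jan 1, 2050 (159 left).
Jan has 31 days: +31 → Feb 1, 2050 (128 left).
Feb has 28 days: +28 → Mar 1, 2050 (100 left).
Mar has 31 days: +31 → Apr 1, 2050 (69 left).
Apr has 30 days: +30 → May 1, 2050 (39 left).
May has 31 days: +31 → Jun 1, 2050 (8 left).
+8 → Jun 9, 2050.

June 9, 2050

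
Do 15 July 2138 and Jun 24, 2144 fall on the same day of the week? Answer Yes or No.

No

From Jul 15, 2138 to Jun 24, 2144 is 2171 days.
2171 mod 7 = 1, so they are different weekdays.
(Jul 15, 2138 is a Tuesday; Jun 24, 2144 is a Wednesday.)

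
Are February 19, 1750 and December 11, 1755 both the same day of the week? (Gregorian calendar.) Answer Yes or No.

Yes

From Feb 19, 1750 to Dec 11, 1755 is 2121 days.
2121 mod 7 = 0, so they are the same weekday.
(Feb 19, 1750 is a Thursday; Dec 11, 1755 is a Thursday.)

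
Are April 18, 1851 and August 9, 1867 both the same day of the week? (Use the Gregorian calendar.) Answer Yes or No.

From Apr 18, 1851 to Aug 9, 1867 is 5957 days.
5957 mod 7 = 0, so they are the same weekday.
(Apr 18, 1851 is a Friday; Aug 9, 1867 is a Friday.)

Yes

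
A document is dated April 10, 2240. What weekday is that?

Friday

Doomsday rule: the anchor day for the 2200s is Friday. For year 40: 40÷12 = 3 r 4, and 4÷4 = 1, so 3+4+1 = 8.
Friday + 8 ≡ Saturday — that's 2240's doomsday.
In April the doomsday date is Apr 4.
Apr 10 is 6 days after Apr 4; 6 mod 7 = 6, so Saturday + 6 = Friday.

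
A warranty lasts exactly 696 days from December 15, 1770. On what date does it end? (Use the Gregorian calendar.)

+365 (one year) → Dec 15, 1771 (331 left).
Dec has 31 days: +17 → Jan 1, 1772 (314 left).
Jan has 31 days: +31 → Feb 1, 1772 (283 left).
Feb has 29 days: +29 → Mar 1, 1772 (254 left).
Mar has 31 days: +31 → Apr 1, 1772 (223 left).
Apr has 30 days: +30 → May 1, 1772 (193 left).
May has 31 days: +31 → Jun 1, 1772 (162 left).
Jun has 30 days: +30 → Jul 1, 1772 (132 left).
Jul has 31 days: +31 → Aug 1, 1772 (101 left).
Aug has 31 days: +31 → Sep 1, 1772 (70 left).
Sep has 30 days: +30 → Oct 1, 1772 (40 left).
Oct has 31 days: +31 → Nov 1, 1772 (9 left).
+9 → Nov 10, 1772.

November 10, 1772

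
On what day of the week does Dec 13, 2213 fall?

Doomsday rule: the anchor day for the 2200s is Friday. For year 13: 13÷12 = 1 r 1, and 1÷4 = 0, so 1+1+0 = 2.
Friday + 2 ≡ Sunday — that's 2213's doomsday.
In December the doomsday date is Dec 12.
Dec 13 is 1 day after Dec 12; 1 mod 7 = 1, so Sunday + 1 = Monday.

Monday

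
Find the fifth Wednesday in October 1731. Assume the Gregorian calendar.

October 31, 1731

October 1, 1731 is a Monday.
The first Wednesday is therefore October 3 (2 days later).
The fifth Wednesday is 3 + 4×7 = October 31.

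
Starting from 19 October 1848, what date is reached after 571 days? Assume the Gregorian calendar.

+365 (one year) → Oct 19, 1849 (206 left).
Oct has 31 days: +13 → Nov 1, 1849 (193 left).
Nov has 30 days: +30 → Dec 1, 1849 (163 left).
Dec has 31 days: +31 → Jan 1, 1850 (132 left).
Jan has 31 days: +31 → Feb 1, 1850 (101 left).
Feb has 28 days: +28 → Mar 1, 1850 (73 left).
Mar has 31 days: +31 → Apr 1, 1850 (42 left).
Apr has 30 days: +30 → May 1, 1850 (12 left).
+12 → May 13, 1850.

May 13, 1850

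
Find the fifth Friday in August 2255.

August 31, 2255

August 1, 2255 is a Wednesday.
The first Friday is therefore August 3 (2 days later).
The fifth Friday is 3 + 4×7 = August 31.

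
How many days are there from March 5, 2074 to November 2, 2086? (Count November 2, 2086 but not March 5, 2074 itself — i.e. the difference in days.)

4625

Mar 5, 2074 → Mar 5, 2075: 365 days.
Mar 5, 2075 → Mar 5, 2076: 366 days (Feb 29, 2076 is in that span).
Mar 5, 2076 → Mar 5, 2077: 365 days.
Mar 5, 2077 → Mar 5, 2078: 365 days.
Mar 5, 2078 → Mar 5, 2079: 365 days.
Mar 5, 2079 → Mar 5, 2080: 366 days (Feb 29, 2080 is in that span).
Mar 5, 2080 → Mar 5, 2081: 365 days.
Mar 5, 2081 → Mar 5, 2082: 365 days.
Mar 5, 2082 → Mar 5, 2083: 365 days.
Mar 5, 2083 → Mar 5, 2084: 366 days (Feb 29, 2084 is in that span).
Mar 5, 2084 → Mar 5, 2085: 365 days.
Mar 5, 2085 → Mar 5, 2086: 365 days.
Mar 5, 2086 → Apr 5, 2086: 31 days (March has 31).
Apr 5, 2086 → May 5, 2086: 30 days (April has 30).
May 5, 2086 → Jun 5, 2086: 31 days (May has 31).
Jun 5, 2086 → Jul 5, 2086: 30 days (June has 30).
Jul 5, 2086 → Aug 5, 2086: 31 days (July has 31).
Aug 5, 2086 → Sep 5, 2086: 31 days (August has 31).
Sep 5, 2086 → Oct 5, 2086: 30 days (September has 30).
Oct 5, 2086 → Nov 2, 2086: 28 days.
Total: 4625 days.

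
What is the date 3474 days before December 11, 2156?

−366 (one year; includes Feb 29, 2156) → Dec 11, 2155 (3108 left).
−365 (one year) → Dec 11, 2154 (2743 left).
−365 (one year) → Dec 11, 2153 (2378 left).
−365 (one year) → Dec 11, 2152 (2013 left).
−366 (one year; includes Feb 29, 2152) → Dec 11, 2151 (1647 left).
−365 (one year) → Dec 11, 2150 (1282 left).
−365 (one year) → Dec 11, 2149 (917 left).
−365 (one year) → Dec 11, 2148 (552 left).
−366 (one year; includes Feb 29, 2148) → Dec 11, 2147 (186 left).
−11 → Nov 30, 2147 (end of Nov, 30 days; 175 left).
−30 → Oct 31, 2147 (end of Oct, 31 days; 145 left).
−31 → Sep 30, 2147 (end of Sep, 30 days; 114 left).
−30 → Aug 31, 2147 (end of Aug, 31 days; 84 left).
−31 → Jul 31, 2147 (end of Jul, 31 days; 53 left).
−31 → Jun 30, 2147 (end of Jun, 30 days; 22 left).
−22 → Jun 8, 2147.

June 8, 2147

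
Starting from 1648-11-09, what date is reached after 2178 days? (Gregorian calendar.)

October 27, 1654

+365 (one year) → Nov 9, 1649 (1813 left).
+365 (one year) → Nov 9, 1650 (1448 left).
+365 (one year) → Nov 9, 1651 (1083 left).
+366 (one year; includes Feb 29, 1652) → Nov 9, 1652 (717 left).
+365 (one year) → Nov 9, 1653 (352 left).
Nov has 30 days: +22 → Dec 1, 1653 (330 left).
Dec has 31 days: +31 → Jan 1, 1654 (299 left).
Jan has 31 days: +31 → Feb 1, 1654 (268 left).
Feb has 28 days: +28 → Mar 1, 1654 (240 left).
Mar has 31 days: +31 → Apr 1, 1654 (209 left).
Apr has 30 days: +30 → May 1, 1654 (179 left).
May has 31 days: +31 → Jun 1, 1654 (148 left).
Jun has 30 days: +30 → Jul 1, 1654 (118 left).
Jul has 31 days: +31 → Aug 1, 1654 (87 left).
Aug has 31 days: +31 → Sep 1, 1654 (56 left).
Sep has 30 days: +30 → Oct 1, 1654 (26 left).
+26 → Oct 27, 1654.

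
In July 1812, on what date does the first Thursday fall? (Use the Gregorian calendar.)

July 1, 1812 is a Wednesday.
The first Thursday is therefore July 2 (1 days later).

July 2, 1812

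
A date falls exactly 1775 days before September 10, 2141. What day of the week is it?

Sep 10, 2141 is a Sunday.
1775 mod 7 = 4, so 1775 days before a Sunday is Sunday − 4 = Wednesday.

Wednesday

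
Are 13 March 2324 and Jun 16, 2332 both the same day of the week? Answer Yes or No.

From Mar 13, 2324 to Jun 16, 2332 is 3017 days.
3017 mod 7 = 0, so they are the same weekday.
(Mar 13, 2324 is a Thursday; Jun 16, 2332 is a Thursday.)

Yes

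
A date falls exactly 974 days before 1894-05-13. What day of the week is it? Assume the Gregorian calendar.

First find the weekday of May 13, 1894. Doomsday rule: the anchor day for the 1800s is Friday. For year 94: 94÷12 = 7 r 10, and 10÷4 = 2, so 7+10+2 = 19.
Friday + 19 ≡ Wednesday — that's 1894's doomsday.
In May the doomsday date is May 9.
May 13 is 4 days after May 9; 4 mod 7 = 4, so Wednesday + 4 = Sunday.
974 mod 7 = 1, so 974 days before a Sunday is Sunday − 1 = Saturday.

Saturday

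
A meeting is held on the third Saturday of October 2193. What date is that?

October 1, 2193 is a Tuesday.
The first Saturday is therefore October 5 (4 days later).
The third Saturday is 5 + 2×7 = October 19.

October 19, 2193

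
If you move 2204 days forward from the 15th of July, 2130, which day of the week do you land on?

First find the weekday of Jul 15, 2130. Doomsday rule: the anchor day for the 2100s is Sunday. For year 30: 30÷12 = 2 r 6, and 6÷4 = 1, so 2+6+1 = 9.
Sunday + 9 ≡ Tuesday — that's 2130's doomsday.
In July the doomsday date is Jul 11.
Jul 15 is 4 days after Jul 11; 4 mod 7 = 4, so Tuesday + 4 = Saturday.
2204 mod 7 = 6, so 2204 days after a Saturday is Saturday + 6 = Friday.

Friday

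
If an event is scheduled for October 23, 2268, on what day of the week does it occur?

Doomsday rule: the anchor day for the 2200s is Friday. For year 68: 68÷12 = 5 r 8, and 8÷4 = 2, so 5+8+2 = 15.
Friday + 15 ≡ Saturday — that's 2268's doomsday.
In October the doomsday date is Oct 10.
Oct 23 is 13 days after Oct 10; 13 mod 7 = 6, so Saturday + 6 = Friday.

Friday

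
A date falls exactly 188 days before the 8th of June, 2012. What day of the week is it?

Saturday

Jun 8, 2012 is a Friday.
188 mod 7 = 6, so 188 days before a Friday is Friday − 6 = Saturday.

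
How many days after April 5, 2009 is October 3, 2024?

5660

Apr 5, 2009 → Apr 5, 2010: 365 days.
Apr 5, 2010 → Apr 5, 2011: 365 days.
Apr 5, 2011 → Apr 5, 2012: 366 days (Feb 29, 2012 is in that span).
Apr 5, 2012 → Apr 5, 2013: 365 days.
Apr 5, 2013 → Apr 5, 2014: 365 days.
Apr 5, 2014 → Apr 5, 2015: 365 days.
Apr 5, 2015 → Apr 5, 2016: 366 days (Feb 29, 2016 is in that span).
Apr 5, 2016 → Apr 5, 2017: 365 days.
Apr 5, 2017 → Apr 5, 2018: 365 days.
Apr 5, 2018 → Apr 5, 2019: 365 days.
Apr 5, 2019 → Apr 5, 2020: 366 days (Feb 29, 2020 is in that span).
Apr 5, 2020 → Apr 5, 2021: 365 days.
Apr 5, 2021 → Apr 5, 2022: 365 days.
Apr 5, 2022 → Apr 5, 2023: 365 days.
Apr 5, 2023 → Apr 5, 2024: 366 days (Feb 29, 2024 is in that span).
Apr 5, 2024 → May 5, 2024: 30 days (April has 30).
May 5, 2024 → Jun 5, 2024: 31 days (May has 31).
Jun 5, 2024 → Jul 5, 2024: 30 days (June has 30).
Jul 5, 2024 → Aug 5, 2024: 31 days (July has 31).
Aug 5, 2024 → Sep 5, 2024: 31 days (August has 31).
Sep 5, 2024 → Oct 3, 2024: 28 days.
Total: 5660 days.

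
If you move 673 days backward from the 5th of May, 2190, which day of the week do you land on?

May 5, 2190 is a Wednesday.
673 mod 7 = 1, so 673 days before a Wednesday is Wednesday − 1 = Tuesday.

Tuesday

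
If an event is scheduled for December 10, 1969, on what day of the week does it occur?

Wednesday

Doomsday rule: the anchor day for the 1900s is Wednesday. For year 69: 69÷12 = 5 r 9, and 9÷4 = 2, so 5+9+2 = 16.
Wednesday + 16 ≡ Friday — that's 1969's doomsday.
In December the doomsday date is Dec 12.
Dec 10 is 2 days before Dec 12; 2 mod 7 = 2, so Friday − 2 = Wednesday.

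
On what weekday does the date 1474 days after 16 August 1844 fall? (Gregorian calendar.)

Tuesday

First find the weekday of Aug 16, 1844. Doomsday rule: the anchor day for the 1800s is Friday. For year 44: 44÷12 = 3 r 8, and 8÷4 = 2, so 3+8+2 = 13.
Friday + 13 ≡ Thursday — that's 1844's doomsday.
In August the doomsday date is Aug 8.
Aug 16 is 8 days after Aug 8; 8 mod 7 = 1, so Thursday + 1 = Friday.
1474 mod 7 = 4, so 1474 days after a Friday is Friday + 4 = Tuesday.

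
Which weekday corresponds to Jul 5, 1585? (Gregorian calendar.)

Friday

Doomsday rule: the anchor day for the 1500s is Wednesday. For year 85: 85÷12 = 7 r 1, and 1÷4 = 0, so 7+1+0 = 8.
Wednesday + 8 ≡ Thursday — that's 1585's doomsday.
In July the doomsday date is Jul 11.
Jul 5 is 6 days before Jul 11; 6 mod 7 = 6, so Thursday − 6 = Friday.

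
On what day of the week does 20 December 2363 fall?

Doomsday rule: the anchor day for the 2300s is Wednesday. For year 63: 63÷12 = 5 r 3, and 3÷4 = 0, so 5+3+0 = 8.
Wednesday + 8 ≡ Thursday — that's 2363's doomsday.
In December the doomsday date is Dec 12.
Dec 20 is 8 days after Dec 12; 8 mod 7 = 1, so Thursday + 1 = Friday.

Friday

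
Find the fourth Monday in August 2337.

August 1, 2337 is a Sunday.
The first Monday is therefore August 2 (1 days later).
The fourth Monday is 2 + 3×7 = August 23.

August 23, 2337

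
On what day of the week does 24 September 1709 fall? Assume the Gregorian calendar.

Tuesday

Doomsday rule: the anchor day for the 1700s is Sunday. For year 09: 9÷12 = 0 r 9, and 9÷4 = 2, so 0+9+2 = 11.
Sunday + 11 ≡ Thursday — that's 1709's doomsday.
In September the doomsday date is Sep 5.
Sep 24 is 19 days after Sep 5; 19 mod 7 = 5, so Thursday + 5 = Tuesday.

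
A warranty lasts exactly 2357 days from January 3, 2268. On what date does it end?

June 17, 2274

+366 (one year; includes Feb 29, 2268) → Jan 3, 2269 (1991 left).
+365 (one year) → Jan 3, 2270 (1626 left).
+365 (one year) → Jan 3, 2271 (1261 left).
+365 (one year) → Jan 3, 2272 (896 left).
+366 (one year; includes Feb 29, 2272) → Jan 3, 2273 (530 left).
+365 (one year) → Jan 3, 2274 (165 left).
Jan has 31 days: +29 → Feb 1, 2274 (136 left).
Feb has 28 days: +28 → Mar 1, 2274 (108 left).
Mar has 31 days: +31 → Apr 1, 2274 (77 left).
Apr has 30 days: +30 → May 1, 2274 (47 left).
May has 31 days: +31 → Jun 1, 2274 (16 left).
+16 → Jun 17, 2274.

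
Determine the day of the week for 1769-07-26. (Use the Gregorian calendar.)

Wednesday

Doomsday rule: the anchor day for the 1700s is Sunday. For year 69: 69÷12 = 5 r 9, and 9÷4 = 2, so 5+9+2 = 16.
Sunday + 16 ≡ Tuesday — that's 1769's doomsday.
In July the doomsday date is Jul 11.
Jul 26 is 15 days after Jul 11; 15 mod 7 = 1, so Tuesday + 1 = Wednesday.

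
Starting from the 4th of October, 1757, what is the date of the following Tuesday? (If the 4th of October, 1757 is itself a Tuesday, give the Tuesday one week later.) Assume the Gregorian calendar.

Oct 4, 1757 is a Tuesday.
From Tuesday to the next Tuesday is 7 days.
Oct 4, 1757 + 7 = Oct 11, 1757.

October 11, 1757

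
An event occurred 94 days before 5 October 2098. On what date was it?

−5 → Sep 30, 2098 (end of Sep, 30 days; 89 left).
−30 → Aug 31, 2098 (end of Aug, 31 days; 59 left).
−31 → Jul 31, 2098 (end of Jul, 31 days; 28 left).
−28 → Jul 3, 2098.

July 3, 2098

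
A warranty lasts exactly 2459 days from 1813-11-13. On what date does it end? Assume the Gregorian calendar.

+365 (one year) → Nov 13, 1814 (2094 left).
+365 (one year) → Nov 13, 1815 (1729 left).
+366 (one year; includes Feb 29, 1816) → Nov 13, 1816 (1363 left).
+365 (one year) → Nov 13, 1817 (998 left).
+365 (one year) → Nov 13, 1818 (633 left).
+365 (one year) → Nov 13, 1819 (268 left).
Nov has 30 days: +18 → Dec 1, 1819 (250 left).
Dec has 31 days: +31 → Jan 1, 1820 (219 left).
Jan has 31 days: +31 → Feb 1, 1820 (188 left).
Feb has 29 days: +29 → Mar 1, 1820 (159 left).
Mar has 31 days: +31 → Apr 1, 1820 (128 left).
Apr has 30 days: +30 → May 1, 1820 (98 left).
May has 31 days: +31 → Jun 1, 1820 (67 left).
Jun has 30 days: +30 → Jul 1, 1820 (37 left).
Jul has 31 days: +31 → Aug 1, 1820 (6 left).
+6 → Aug 7, 1820.

August 7, 1820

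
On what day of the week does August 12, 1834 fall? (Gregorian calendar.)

Tuesday

Doomsday rule: the anchor day for the 1800s is Friday. For year 34: 34÷12 = 2 r 10, and 10÷4 = 2, so 2+10+2 = 14.
Friday + 14 ≡ Friday — that's 1834's doomsday.
In August the doomsday date is Aug 8.
Aug 12 is 4 days after Aug 8; 4 mod 7 = 4, so Friday + 4 = Tuesday.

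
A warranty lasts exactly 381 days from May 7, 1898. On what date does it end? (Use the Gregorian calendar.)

May 23, 1899

May has 31 days: +25 → Jun 1, 1898 (356 left).
Jun has 30 days: +30 → Jul 1, 1898 (326 left).
Jul has 31 days: +31 → Aug 1, 1898 (295 left).
Aug has 31 days: +31 → Sep 1, 1898 (264 left).
Sep has 30 days: +30 → Oct 1, 1898 (234 left).
Oct has 31 days: +31 → Nov 1, 1898 (203 left).
Nov has 30 days: +30 → Dec 1, 1898 (173 left).
Dec has 31 days: +31 → Jan 1, 1899 (142 left).
Jan has 31 days: +31 → Feb 1, 1899 (111 left).
Feb has 28 days: +28 → Mar 1, 1899 (83 left).
Mar has 31 days: +31 → Apr 1, 1899 (52 left).
Apr has 30 days: +30 → May 1, 1899 (22 left).
+22 → May 23, 1899.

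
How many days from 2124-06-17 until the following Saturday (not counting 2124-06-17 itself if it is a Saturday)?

7

Jun 17, 2124 is a Saturday.
From Saturday to the next Saturday is 7 days.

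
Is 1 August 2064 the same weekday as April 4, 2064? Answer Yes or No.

Yes

From Apr 4, 2064 to Aug 1, 2064 is 119 days.
119 mod 7 = 0, so they are the same weekday.
(Apr 4, 2064 is a Friday; Aug 1, 2064 is a Friday.)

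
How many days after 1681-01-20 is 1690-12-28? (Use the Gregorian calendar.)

3629

Jan 20, 1681 → Jan 20, 1682: 365 days.
Jan 20, 1682 → Jan 20, 1683: 365 days.
Jan 20, 1683 → Jan 20, 1684: 365 days.
Jan 20, 1684 → Jan 20, 1685: 366 days (Feb 29, 1684 is in that span).
Jan 20, 1685 → Jan 20, 1686: 365 days.
Jan 20, 1686 → Jan 20, 1687: 365 days.
Jan 20, 1687 → Jan 20, 1688: 365 days.
Jan 20, 1688 → Jan 20, 1689: 366 days (Feb 29, 1688 is in that span).
Jan 20, 1689 → Jan 20, 1690: 365 days.
Jan 20, 1690 → Feb 20, 1690: 31 days (January has 31).
Feb 20, 1690 → Mar 20, 1690: 28 days (February has 28).
Mar 20, 1690 → Apr 20, 1690: 31 days (March has 31).
Apr 20, 1690 → May 20, 1690: 30 days (April has 30).
May 20, 1690 → Jun 20, 1690: 31 days (May has 31).
Jun 20, 1690 → Jul 20, 1690: 30 days (June has 30).
Jul 20, 1690 → Aug 20, 1690: 31 days (July has 31).
Aug 20, 1690 → Sep 20, 1690: 31 days (August has 31).
Sep 20, 1690 → Oct 20, 1690: 30 days (September has 30).
Oct 20, 1690 → Nov 20, 1690: 31 days (October has 31).
Nov 20, 1690 → Dec 20, 1690: 30 days (November has 30).
Dec 20, 1690 → Dec 28, 1690: 8 days.
Total: 3629 days.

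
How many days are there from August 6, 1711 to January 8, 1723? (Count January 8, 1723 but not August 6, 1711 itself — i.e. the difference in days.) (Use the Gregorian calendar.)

4173

Aug 6, 1711 → Aug 6, 1712: 366 days (Feb 29, 1712 is in that span).
Aug 6, 1712 → Aug 6, 1713: 365 days.
Aug 6, 1713 → Aug 6, 1714: 365 days.
Aug 6, 1714 → Aug 6, 1715: 365 days.
Aug 6, 1715 → Aug 6, 1716: 366 days (Feb 29, 1716 is in that span).
Aug 6, 1716 → Aug 6, 1717: 365 days.
Aug 6, 1717 → Aug 6, 1718: 365 days.
Aug 6, 1718 → Aug 6, 1719: 365 days.
Aug 6, 1719 → Aug 6, 1720: 366 days (Feb 29, 1720 is in that span).
Aug 6, 1720 → Aug 6, 1721: 365 days.
Aug 6, 1721 → Aug 6, 1722: 365 days.
Aug 6, 1722 → Sep 6, 1722: 31 days (August has 31).
Sep 6, 1722 → Oct 6, 1722: 30 days (September has 30).
Oct 6, 1722 → Nov 6, 1722: 31 days (October has 31).
Nov 6, 1722 → Dec 6, 1722: 30 days (November has 30).
Dec 6, 1722 → Jan 6, 1723: 31 days (December has 31).
Jan 6, 1723 → Jan 8, 1723: 2 days.
Total: 4173 days.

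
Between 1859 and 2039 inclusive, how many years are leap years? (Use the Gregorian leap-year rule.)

44

Multiples of 4 in [1859,2039]: 45.
Of those, multiples of 100: 2 (not leap unless ÷400).
Multiples of 400: 1.
Leap years = 45 − 2 + 1 = 44.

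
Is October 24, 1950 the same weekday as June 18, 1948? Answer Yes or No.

No

From Jun 18, 1948 to Oct 24, 1950 is 858 days.
858 mod 7 = 4, so they are different weekdays.
(Jun 18, 1948 is a Friday; Oct 24, 1950 is a Tuesday.)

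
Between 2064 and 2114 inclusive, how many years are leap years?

12

Multiples of 4 in [2064,2114]: 13.
Of those, multiples of 100: 1 (not leap unless ÷400).
Multiples of 400: 0.
Leap years = 13 − 1 + 0 = 12.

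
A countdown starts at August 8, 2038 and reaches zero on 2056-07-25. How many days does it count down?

6561

Aug 8, 2038 → Aug 8, 2039: 365 days.
Aug 8, 2039 → Aug 8, 2040: 366 days (Feb 29, 2040 is in that span).
Aug 8, 2040 → Aug 8, 2041: 365 days.
Aug 8, 2041 → Aug 8, 2042: 365 days.
Aug 8, 2042 → Aug 8, 2043: 365 days.
Aug 8, 2043 → Aug 8, 2044: 366 days (Feb 29, 2044 is in that span).
Aug 8, 2044 → Aug 8, 2045: 365 days.
Aug 8, 2045 → Aug 8, 2046: 365 days.
Aug 8, 2046 → Aug 8, 2047: 365 days.
Aug 8, 2047 → Aug 8, 2048: 366 days (Feb 29, 2048 is in that span).
Aug 8, 2048 → Aug 8, 2049: 365 days.
Aug 8, 2049 → Aug 8, 2050: 365 days.
Aug 8, 2050 → Aug 8, 2051: 365 days.
Aug 8, 2051 → Aug 8, 2052: 366 days (Feb 29, 2052 is in that span).
Aug 8, 2052 → Aug 8, 2053: 365 days.
Aug 8, 2053 → Aug 8, 2054: 365 days.
Aug 8, 2054 → Aug 8, 2055: 365 days.
Aug 8, 2055 → Sep 8, 2055: 31 days (August has 31).
Sep 8, 2055 → Oct 8, 2055: 30 days (September has 30).
Oct 8, 2055 → Nov 8, 2055: 31 days (October has 31).
Nov 8, 2055 → Dec 8, 2055: 30 days (November has 30).
Dec 8, 2055 → Jan 8, 2056: 31 days (December has 31).
Jan 8, 2056 → Feb 8, 2056: 31 days (January has 31).
Feb 8, 2056 → Mar 8, 2056: 29 days (February has 29).
Mar 8, 2056 → Apr 8, 2056: 31 days (March has 31).
Apr 8, 2056 → May 8, 2056: 30 days (April has 30).
May 8, 2056 → Jun 8, 2056: 31 days (May has 31).
Jun 8, 2056 → Jul 8, 2056: 30 days (June has 30).
Jul 8, 2056 → Jul 25, 2056: 17 days.
Total: 6561 days.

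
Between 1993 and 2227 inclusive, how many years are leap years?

Multiples of 4 in [1993,2227]: 58.
Of those, multiples of 100: 3 (not leap unless ÷400).
Multiples of 400: 1.
Leap years = 58 − 3 + 1 = 56.

56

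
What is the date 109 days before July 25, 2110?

April 7, 2110

−25 → Jun 30, 2110 (end of Jun, 30 days; 84 left).
−30 → May 31, 2110 (end of May, 31 days; 54 left).
−31 → Apr 30, 2110 (end of Apr, 30 days; 23 left).
−23 → Apr 7, 2110.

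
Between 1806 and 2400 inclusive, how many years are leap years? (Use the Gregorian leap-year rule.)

Multiples of 4 in [1806,2400]: 149.
Of those, multiples of 100: 6 (not leap unless ÷400).
Multiples of 400: 2.
Leap years = 149 − 6 + 2 = 145.

145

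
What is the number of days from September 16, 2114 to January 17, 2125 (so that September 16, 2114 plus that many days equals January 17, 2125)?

Sep 16, 2114 → Sep 16, 2115: 365 days.
Sep 16, 2115 → Sep 16, 2116: 366 days (Feb 29, 2116 is in that span).
Sep 16, 2116 → Sep 16, 2117: 365 days.
Sep 16, 2117 → Sep 16, 2118: 365 days.
Sep 16, 2118 → Sep 16, 2119: 365 days.
Sep 16, 2119 → Sep 16, 2120: 366 days (Feb 29, 2120 is in that span).
Sep 16, 2120 → Sep 16, 2121: 365 days.
Sep 16, 2121 → Sep 16, 2122: 365 days.
Sep 16, 2122 → Sep 16, 2123: 365 days.
Sep 16, 2123 → Sep 16, 2124: 366 days (Feb 29, 2124 is in that span).
Sep 16, 2124 → Oct 16, 2124: 30 days (September has 30).
Oct 16, 2124 → Nov 16, 2124: 31 days (October has 31).
Nov 16, 2124 → Dec 16, 2124: 30 days (November has 30).
Dec 16, 2124 → Jan 16, 2125: 31 days (December has 31).
Jan 16, 2125 → Jan 17, 2125: 1 days.
Total: 3776 days.

3776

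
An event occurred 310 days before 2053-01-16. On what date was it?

March 12, 2052

−16 → Dec 31, 2052 (end of Dec, 31 days; 294 left).
−31 → Nov 30, 2052 (end of Nov, 30 days; 263 left).
−30 → Oct 31, 2052 (end of Oct, 31 days; 233 left).
−31 → Sep 30, 2052 (end of Sep, 30 days; 202 left).
−30 → Aug 31, 2052 (end of Aug, 31 days; 172 left).
−31 → Jul 31, 2052 (end of Jul, 31 days; 141 left).
−31 → Jun 30, 2052 (end of Jun, 30 days; 110 left).
−30 → May 31, 2052 (end of May, 31 days; 80 left).
−31 → Apr 30, 2052 (end of Apr, 30 days; 49 left).
−30 → Mar 31, 2052 (end of Mar, 31 days; 19 left).
−19 → Mar 12, 2052.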